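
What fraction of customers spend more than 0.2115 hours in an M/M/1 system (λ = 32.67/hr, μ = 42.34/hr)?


W ~ Exponential(μ−λ) for M/M/1.
μ − λ = 42.34 − 32.67 = 9.6700
P(W > t) = e^{−(μ−λ)t} = e^{−2.0452} = 0.129354

Final: 0.129354


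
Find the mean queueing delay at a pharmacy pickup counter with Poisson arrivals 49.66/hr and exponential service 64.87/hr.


ρ = 49.66/64.87 = 0.7655
Wq = ρ/(μ−λ) = 0.7655/(64.87 − 49.66) = 0.7655/15.21 = 0.05033 hr

Final: 0.05033 hr


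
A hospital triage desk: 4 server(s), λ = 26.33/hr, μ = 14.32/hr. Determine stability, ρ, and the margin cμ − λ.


Total capacity cμ = 4·14.32 = 57.28/hr
ρ = λ/(cμ) = 26.33/57.28 = 0.4597
Stable ⇔ ρ < 1: YES
Spare capacity = cμ − λ = 57.28 − 26.33 = 30.95/hr

Final: ρ = 0.4597; stable; margin = 30.95/hr


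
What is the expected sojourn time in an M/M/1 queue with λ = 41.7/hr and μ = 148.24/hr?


W = 1/(μ−λ) = 1/(148.24 − 41.7) = 1/106.54 = 0.009386 hr

Final: 0.009386 hr


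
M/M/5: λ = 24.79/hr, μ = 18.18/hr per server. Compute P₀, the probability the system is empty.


a = λ/μ = 24.79/18.18 = 1.3636; ρ = a/c = 0.2727
Σ_{k=0}^{4} a^k/k! (terms k=0..4) = 1.00000 + 1.36359 + 0.92968 + 0.42257 + 0.14405 = 3.85989
Tail: a^5/(5!(1−ρ)) = 4.71426/(120·0.7273) = 0.05402
P₀ = 1/(3.85989 + 0.05402) = 1/3.91391 = 0.255499

Final: 0.255499


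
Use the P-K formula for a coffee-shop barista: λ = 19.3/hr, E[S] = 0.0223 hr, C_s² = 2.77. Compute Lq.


ρ = λ·E[S] = 19.3·0.0223 = 0.4304
Lq = ρ²(1+C_s²)/(2(1−ρ)) = 0.1852·(1+2.77)/(2·0.5696)
= 0.1852·3.7700/1.1392 = 0.61300

Final: 0.61300


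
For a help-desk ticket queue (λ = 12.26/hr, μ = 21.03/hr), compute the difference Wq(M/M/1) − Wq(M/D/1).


ρ = 12.26/21.03 = 0.5830
Wq(M/M/1) = ρ/(μ−λ) = 0.5830/8.77 = 0.06647 hr
Wq(M/D/1) = ρ/(2(μ−λ)) = 0.03324 hr
Savings = 0.06647 − 0.03324 = 0.03324 hr

Final: 0.03324 hr


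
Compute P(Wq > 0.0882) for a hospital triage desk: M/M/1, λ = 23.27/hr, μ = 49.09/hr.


ρ = 23.27/49.09 = 0.4740
P(Wq > t) = ρ·e^{−(μ−λ)t} = 0.4740·e^{−2.2773}
= 0.4740·0.102558 = 0.048615

Final: 0.048615


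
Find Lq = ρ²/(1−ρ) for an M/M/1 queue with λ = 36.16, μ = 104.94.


ρ = 36.16/104.94 = 0.3446
Lq = ρ²/(1−ρ) = 0.1187/0.6554 = 0.1812

Final: 0.1812


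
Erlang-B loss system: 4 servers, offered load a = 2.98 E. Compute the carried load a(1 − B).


B(4,2.98) = 0.203882 (Erlang-B)
Carried load = a(1 − B) = 2.98·(1 − 0.203882) = 2.98·0.796118 = 2.3724 E

Final: 2.3724 Erlangs


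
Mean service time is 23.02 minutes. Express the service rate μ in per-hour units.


μ = 1/(service time) in consistent units.
1 hour = 60 min, so μ = 60/23.02 = 2.6064 per hour

Final: 2.6064 /hr


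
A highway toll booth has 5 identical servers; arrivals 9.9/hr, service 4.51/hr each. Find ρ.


ρ = λ/(cμ) = 9.9/(5·4.51) = 9.9/22.55 = 0.4390

Final: 0.4390


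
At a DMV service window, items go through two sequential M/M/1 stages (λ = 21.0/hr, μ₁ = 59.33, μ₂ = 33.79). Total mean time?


Each node sees arrival rate λ = 21.0/hr (tandem ⇒ throughput preserved).
W₁ = 1/(μ₁−λ) = 1/(59.33−21.0) = 0.02609 hr
W₂ = 1/(μ₂−λ) = 1/(33.79−21.0) = 0.07819 hr
W_total = W₁ + W₂ = 0.02609 + 0.07819 = 0.10428 hr

Final: 0.10428 hr


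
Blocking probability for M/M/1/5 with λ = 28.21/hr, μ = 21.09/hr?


ρ = λ/μ = 28.21/21.09 = 1.3376
P_K = (1−ρ)ρ^K/(1−ρ^(K+1)) = (-0.3376·4.281861)/(1 − 5.727420)
= -1.445559/-4.727420 = 0.305782

Final: 0.305782


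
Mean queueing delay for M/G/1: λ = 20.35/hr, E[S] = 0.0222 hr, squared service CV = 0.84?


ρ = λ·E[S] = 20.35·0.0222 = 0.4518
E[S²] = E[S]²(1+C_s²) = 0.0222²·(1+0.84) = 0.0009068
Wq = λ·E[S²]/(2(1−ρ)) = 20.35·0.0009068/(2·0.5482) = 0.01683 hr

Final: 0.01683 hr


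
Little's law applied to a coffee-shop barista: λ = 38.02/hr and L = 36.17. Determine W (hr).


W = L/λ = 36.17/38.02 = 0.9513 hr

Final: 0.9513 hr


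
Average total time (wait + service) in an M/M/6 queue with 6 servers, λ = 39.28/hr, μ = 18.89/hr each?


a = 2.0794; ρ = 0.3466; P₀ = 0.124770
Lq = P₀·a^c·ρ/(c!(1−ρ)²) = 0.01137
Wq = Lq/λ = 0.01137/39.28 = 0.0002895 hr
W = Wq + 1/μ = 0.0002895 + 0.05294 = 0.05323 hr

Final: 0.05323 hr


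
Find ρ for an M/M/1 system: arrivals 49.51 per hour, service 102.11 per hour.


ρ = λ/μ = 49.51/102.11 = 0.4849

Final: 0.4849


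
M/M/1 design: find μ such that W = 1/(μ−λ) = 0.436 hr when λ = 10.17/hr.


W = 1/(μ−λ) ⇒ μ − λ = 1/W = 1/0.436 = 2.2936
μ = λ + 1/W = 10.17 + 2.2936 = 12.4636 per hr

Final: 12.4636 /hr


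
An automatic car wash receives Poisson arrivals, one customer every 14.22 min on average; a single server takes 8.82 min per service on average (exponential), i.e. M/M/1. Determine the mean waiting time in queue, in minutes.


λ = 60/14.22 = 4.2194 /hr
μ = 60/8.82 = 6.8027 /hr
ρ = λ/μ = 4.2194/6.8027 = 0.6203
Wq = ρ/(μ−λ) = 0.6203/(6.8027−4.2194) = 0.24010 hr
In minutes: 0.24010·60 = 14.406 min

Final: 14.406 min


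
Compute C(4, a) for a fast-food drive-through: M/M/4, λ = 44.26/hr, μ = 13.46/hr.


a = λ/μ = 3.2883; ρ = a/4 = 0.8221
P₀ = 0.023257 (from M/M/c formula)
C(c,a) = [a^c/(c!(1−ρ))]·P₀ = [116.91370/(24·0.1779)]·0.023257
= 27.37749·0.023257 = 0.636717

Final: 0.636717


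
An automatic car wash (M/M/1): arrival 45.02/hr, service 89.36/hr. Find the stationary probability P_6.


ρ = 45.02/89.36 = 0.5038
P_n = (1−ρ)·ρ^n = (1 − 0.5038)·0.5038^6 = 0.4962·0.016352 = 0.008114

Final: 0.008114


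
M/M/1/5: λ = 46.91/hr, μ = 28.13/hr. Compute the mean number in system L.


ρ = 46.91/28.13 = 1.6676
L = ρ[1 − (K+1)ρ^K + Kρ^(K+1)] / [(1−ρ)(1−ρ^(K+1))]
Numerator: 1.6676·(1 − 6·12.896697 + 5·21.506721) = 51.951904
Denominator: (-0.6676)·(-20.506721) = 13.690587
L = 51.951904/13.690587 = 3.7947

Final: 3.7947


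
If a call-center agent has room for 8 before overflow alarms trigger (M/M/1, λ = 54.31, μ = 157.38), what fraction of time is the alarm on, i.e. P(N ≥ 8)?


ρ = 54.31/157.38 = 0.3451
P(N ≥ n) = ρ^n = 0.3451^8 = 0.0002011

Final: 0.0002011


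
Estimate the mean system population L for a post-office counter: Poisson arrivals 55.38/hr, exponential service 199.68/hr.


ρ = λ/μ = 55.38/199.68 = 0.2773
L = ρ/(1−ρ) = 0.2773/(1 − 0.2773) = 0.2773/0.7227 = 0.3838

Final: 0.3838


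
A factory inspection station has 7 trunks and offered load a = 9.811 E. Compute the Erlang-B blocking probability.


B(c,a) = (a^c/c!) / Σ_{k=0}^{c} a^k/k!
a^7/7! = 1736.050657
Σ terms (k=0..7): 1.00000 + 9.81100 + 48.12786 + 157.39415 + 386.04849 + 757.50435 + 1238.64587 + 1736.05066 = 4334.582376
B = 1736.050657/4334.582376 = 0.400512

Final: 0.400512


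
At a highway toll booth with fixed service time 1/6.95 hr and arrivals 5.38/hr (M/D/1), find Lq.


ρ = 5.38/6.95 = 0.7741
M/D/1: Lq = ρ²/(2(1−ρ)) = 0.5992/(2·0.2259) = 1.32633

Final: 1.32633


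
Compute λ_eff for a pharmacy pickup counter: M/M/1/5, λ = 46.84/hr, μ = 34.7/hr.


ρ = 1.3499; P_K = (1−ρ)ρ^5/(1−ρ^6) = 0.310507
λ_eff = λ(1 − P_K) = 46.84·(1 − 0.310507) = 46.84·0.689493 = 32.2958 /hr

Final: 32.2958 /hr


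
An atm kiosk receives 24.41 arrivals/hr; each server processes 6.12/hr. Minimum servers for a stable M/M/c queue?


Stability requires cμ > λ ⇔ c > λ/μ.
λ/μ = 24.41/6.12 = 3.9886
Minimum integer c = ⌊3.9886⌋ + 1 = 4
Check: 4·6.12 = 24.48 > 24.41, while 3·6.12 = 18.36 ≤ 24.41

Final: 4 servers


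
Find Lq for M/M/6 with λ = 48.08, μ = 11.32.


a = λ/μ = 4.2473; ρ = a/6 = 0.7079
P₀ = 0.012495
Lq = P₀·a^c·ρ / (c!·(1−ρ)²) = 0.012495·5870.94745·0.7079/(720·0.08533)
= 0.84527

Final: 0.84527


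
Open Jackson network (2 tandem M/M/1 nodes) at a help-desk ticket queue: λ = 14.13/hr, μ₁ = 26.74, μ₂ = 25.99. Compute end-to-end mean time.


Each node sees arrival rate λ = 14.13/hr (tandem ⇒ throughput preserved).
W₁ = 1/(μ₁−λ) = 1/(26.74−14.13) = 0.07930 hr
W₂ = 1/(μ₂−λ) = 1/(25.99−14.13) = 0.08432 hr
W_total = W₁ + W₂ = 0.07930 + 0.08432 = 0.16362 hr

Final: 0.16362 hr


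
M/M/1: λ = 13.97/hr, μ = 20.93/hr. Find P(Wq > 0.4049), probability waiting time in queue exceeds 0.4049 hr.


ρ = 13.97/20.93 = 0.6675
P(Wq > t) = ρ·e^{−(μ−λ)t} = 0.6675·e^{−2.8181}
= 0.6675·0.059719 = 0.039860

Final: 0.039860


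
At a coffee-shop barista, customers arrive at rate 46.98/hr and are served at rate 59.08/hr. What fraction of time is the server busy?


ρ = λ/μ = 46.98/59.08 = 0.7952

Final: 0.7952


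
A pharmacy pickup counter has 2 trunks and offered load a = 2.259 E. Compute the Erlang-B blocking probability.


B(c,a) = (a^c/c!) / Σ_{k=0}^{c} a^k/k!
a^2/2! = 2.551540
Σ terms (k=0..2): 1.00000 + 2.25900 + 2.55154 = 5.810541
B = 2.551540/5.810541 = 0.439123

Final: 0.439123


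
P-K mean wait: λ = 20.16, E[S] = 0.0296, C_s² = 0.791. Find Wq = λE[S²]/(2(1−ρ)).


ρ = λ·E[S] = 20.16·0.0296 = 0.5967
E[S²] = E[S]²(1+C_s²) = 0.0296²·(1+0.791) = 0.001569
Wq = λ·E[S²]/(2(1−ρ)) = 20.16·0.001569/(2·0.4033) = 0.03922 hr

Final: 0.03922 hr


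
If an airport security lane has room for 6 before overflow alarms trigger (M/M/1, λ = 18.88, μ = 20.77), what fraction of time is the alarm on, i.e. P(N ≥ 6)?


ρ = 18.88/20.77 = 0.9090
P(N ≥ n) = ρ^n = 0.9090^6 = 0.564148

Final: 0.564148


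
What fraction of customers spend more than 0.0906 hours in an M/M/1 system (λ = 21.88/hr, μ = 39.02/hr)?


W ~ Exponential(μ−λ) for M/M/1.
μ − λ = 39.02 − 21.88 = 17.1400
P(W > t) = e^{−(μ−λ)t} = e^{−1.5529} = 0.211637

Final: 0.211637


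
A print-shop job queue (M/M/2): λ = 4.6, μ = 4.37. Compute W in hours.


a = 1.0526; ρ = 0.5263; P₀ = 0.310345
Lq = P₀·a^c·ρ/(c!(1−ρ)²) = 0.40331
Wq = Lq/λ = 0.40331/4.6 = 0.08768 hr
W = Wq + 1/μ = 0.08768 + 0.22883 = 0.31651 hr

Final: 0.31651 hr


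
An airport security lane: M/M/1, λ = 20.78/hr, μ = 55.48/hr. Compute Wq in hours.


ρ = 20.78/55.48 = 0.3745
Wq = ρ/(μ−λ) = 0.3745/(55.48 − 20.78) = 0.3745/34.70 = 0.01079 hr

Final: 0.01079 hr


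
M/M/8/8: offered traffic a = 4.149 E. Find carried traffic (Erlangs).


B(8,4.149) = 0.035289 (Erlang-B)
Carried load = a(1 − B) = 4.149·(1 − 0.035289) = 4.149·0.964711 = 4.0026 E

Final: 4.0026 Erlangs


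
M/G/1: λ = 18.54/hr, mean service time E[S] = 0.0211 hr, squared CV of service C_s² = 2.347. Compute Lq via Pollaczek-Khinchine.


ρ = λ·E[S] = 18.54·0.0211 = 0.3912
Lq = ρ²(1+C_s²)/(2(1−ρ)) = 0.1530·(1+2.347)/(2·0.6088)
= 0.1530·3.3470/1.2176 = 0.42066

Final: 0.42066


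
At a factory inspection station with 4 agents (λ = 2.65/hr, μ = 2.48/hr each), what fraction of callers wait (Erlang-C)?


a = λ/μ = 1.0685; ρ = a/4 = 0.2671
P₀ = 0.342828 (from M/M/c formula)
C(c,a) = [a^c/(c!(1−ρ))]·P₀ = [1.30370/(24·0.7329)]·0.342828
= 0.07412·0.342828 = 0.025411

Final: 0.025411


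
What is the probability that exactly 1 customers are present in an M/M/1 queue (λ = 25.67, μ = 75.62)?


ρ = 25.67/75.62 = 0.3395
P_n = (1−ρ)·ρ^n = (1 − 0.3395)·0.3395^1 = 0.6605·0.339460 = 0.224227

Final: 0.224227


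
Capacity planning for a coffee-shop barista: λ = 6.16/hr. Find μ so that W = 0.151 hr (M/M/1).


W = 1/(μ−λ) ⇒ μ − λ = 1/W = 1/0.151 = 6.6225
μ = λ + 1/W = 6.16 + 6.6225 = 12.7825 per hr

Final: 12.7825 /hr


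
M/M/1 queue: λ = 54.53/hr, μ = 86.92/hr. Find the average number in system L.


ρ = λ/μ = 54.53/86.92 = 0.6274
L = ρ/(1−ρ) = 0.6274/(1 − 0.6274) = 0.6274/0.3726 = 1.6835

Final: 1.6835


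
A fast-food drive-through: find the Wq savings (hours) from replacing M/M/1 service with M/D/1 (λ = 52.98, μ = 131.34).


ρ = 52.98/131.34 = 0.4034
Wq(M/M/1) = ρ/(μ−λ) = 0.4034/78.36 = 0.005148 hr
Wq(M/D/1) = ρ/(2(μ−λ)) = 0.002574 hr
Savings = 0.005148 − 0.002574 = 0.002574 hr

Final: 0.002574 hr


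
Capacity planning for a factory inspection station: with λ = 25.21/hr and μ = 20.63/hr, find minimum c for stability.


Stability requires cμ > λ ⇔ c > λ/μ.
λ/μ = 25.21/20.63 = 1.2220
Minimum integer c = ⌊1.2220⌋ + 1 = 2
Check: 2·20.63 = 41.26 > 25.21, while 1·20.63 = 20.63 ≤ 25.21

Final: 2 servers


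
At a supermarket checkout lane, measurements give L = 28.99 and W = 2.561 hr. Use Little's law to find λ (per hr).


λ = L/W = 28.99/2.561 = 11.3198 /hr

Final: 11.3198 /hr


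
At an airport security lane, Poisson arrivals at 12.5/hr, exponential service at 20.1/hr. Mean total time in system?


W = 1/(μ−λ) = 1/(20.1 − 12.5) = 1/7.60 = 0.1316 hr

Final: 0.1316 hr


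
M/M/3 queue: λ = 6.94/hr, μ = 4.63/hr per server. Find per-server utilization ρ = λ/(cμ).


ρ = λ/(cμ) = 6.94/(3·4.63) = 6.94/13.89 = 0.4996

Final: 0.4996


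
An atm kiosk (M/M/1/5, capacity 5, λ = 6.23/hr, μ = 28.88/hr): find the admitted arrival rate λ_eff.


ρ = 0.2157; P_K = (1−ρ)ρ^5/(1−ρ^6) = 0.0003664
λ_eff = λ(1 − P_K) = 6.23·(1 − 0.0003664) = 6.23·0.999634 = 6.2277 /hr

Final: 6.2277 /hr


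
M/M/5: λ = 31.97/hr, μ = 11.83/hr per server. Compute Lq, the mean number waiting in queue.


a = λ/μ = 2.7025; ρ = a/5 = 0.5405
P₀ = 0.064600
Lq = P₀·a^c·ρ / (c!·(1−ρ)²) = 0.064600·144.14164·0.5405/(120·0.21115)
= 0.19863

Final: 0.19863


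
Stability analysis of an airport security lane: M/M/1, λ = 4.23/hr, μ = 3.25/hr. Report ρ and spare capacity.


Total capacity cμ = 1·3.25 = 3.25/hr
ρ = λ/(cμ) = 4.23/3.25 = 1.3015
Stable ⇔ ρ < 1: NO
Spare capacity = cμ − λ = 3.25 − 4.23 = -0.98/hr

Final: ρ = 1.3015; unstable; margin = -0.98/hr


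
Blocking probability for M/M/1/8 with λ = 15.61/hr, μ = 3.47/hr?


ρ = λ/μ = 15.61/3.47 = 4.4986
P_K = (1−ρ)ρ^K/(1−ρ^(K+1)) = (-3.4986·167720.993453)/(1 − 754502.797636)
= -586781.804183/-754501.797636 = 0.777708

Final: 0.777708


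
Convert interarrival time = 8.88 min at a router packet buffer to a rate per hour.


λ = 1/(interarrival time) in consistent units.
1 hour = 60 min, so λ = 60/8.88 = 6.7568 per hour

Final: 6.7568 /hr


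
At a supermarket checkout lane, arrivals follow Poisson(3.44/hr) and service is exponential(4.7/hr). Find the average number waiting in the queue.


ρ = 3.44/4.7 = 0.7319
Lq = ρ²/(1−ρ) = 0.5357/0.2681 = 1.9982

Final: 1.9982


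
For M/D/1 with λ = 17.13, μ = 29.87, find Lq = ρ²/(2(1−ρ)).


ρ = 17.13/29.87 = 0.5735
M/D/1: Lq = ρ²/(2(1−ρ)) = 0.3289/(2·0.4265) = 0.38555

Final: 0.38555


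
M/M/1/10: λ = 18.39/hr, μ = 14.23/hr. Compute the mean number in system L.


ρ = 18.39/14.23 = 1.2923
L = ρ[1 − (K+1)ρ^K + Kρ^(K+1)] / [(1−ρ)(1−ρ^(K+1))]
Numerator: 1.2923·(1 − 11·12.994761 + 10·16.793651) = 33.593269
Denominator: (-0.2923)·(-15.793651) = 4.617118
L = 33.593269/4.617118 = 7.2758

Final: 7.2758


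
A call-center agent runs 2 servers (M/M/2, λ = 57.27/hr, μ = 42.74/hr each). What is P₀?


a = λ/μ = 57.27/42.74 = 1.3400; ρ = a/c = 0.6700
Σ_{k=0}^{1} a^k/k! (terms k=0..1) = 1.00000 + 1.33996 = 2.33996
Tail: a^2/(2!(1−ρ)) = 1.79550/(2·0.3300) = 2.72030
P₀ = 1/(2.33996 + 2.72030) = 1/5.06026 = 0.197618

Final: 0.197618


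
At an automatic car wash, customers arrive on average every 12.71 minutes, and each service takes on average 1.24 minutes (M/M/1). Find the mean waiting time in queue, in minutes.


λ = 60/12.71 = 4.7207 /hr
μ = 60/1.24 = 48.3871 /hr
ρ = λ/μ = 4.7207/48.3871 = 0.09756
Wq = ρ/(μ−λ) = 0.09756/(48.3871−4.7207) = 0.002234 hr
In minutes: 0.002234·60 = 0.1341 min

Final: 0.1341 min


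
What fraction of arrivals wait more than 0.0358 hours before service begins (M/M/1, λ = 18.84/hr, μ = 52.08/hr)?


ρ = 18.84/52.08 = 0.3618
P(Wq > t) = ρ·e^{−(μ−λ)t} = 0.3618·e^{−1.1900}
= 0.3618·0.304224 = 0.110053

Final: 0.110053


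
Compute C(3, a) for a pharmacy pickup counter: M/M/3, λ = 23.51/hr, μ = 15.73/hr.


a = λ/μ = 1.4946; ρ = a/3 = 0.4982
P₀ = 0.211847 (from M/M/c formula)
C(c,a) = [a^c/(c!(1−ρ))]·P₀ = [3.33866/(6·0.5018)]·0.211847
= 1.10889·0.211847 = 0.234915

Final: 0.234915


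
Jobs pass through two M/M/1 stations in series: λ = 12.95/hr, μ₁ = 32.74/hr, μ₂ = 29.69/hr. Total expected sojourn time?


Each node sees arrival rate λ = 12.95/hr (tandem ⇒ throughput preserved).
W₁ = 1/(μ₁−λ) = 1/(32.74−12.95) = 0.05053 hr
W₂ = 1/(μ₂−λ) = 1/(29.69−12.95) = 0.05974 hr
W_total = W₁ + W₂ = 0.05053 + 0.05974 = 0.11027 hr

Final: 0.11027 hr


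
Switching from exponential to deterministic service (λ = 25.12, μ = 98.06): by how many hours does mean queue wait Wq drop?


ρ = 25.12/98.06 = 0.2562
Wq(M/M/1) = ρ/(μ−λ) = 0.2562/72.94 = 0.003512 hr
Wq(M/D/1) = ρ/(2(μ−λ)) = 0.001756 hr
Savings = 0.003512 − 0.001756 = 0.001756 hr

Final: 0.001756 hr


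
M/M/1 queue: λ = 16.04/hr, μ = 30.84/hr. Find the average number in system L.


ρ = λ/μ = 16.04/30.84 = 0.5201
L = ρ/(1−ρ) = 0.5201/(1 − 0.5201) = 0.5201/0.4799 = 1.0838

Final: 1.0838


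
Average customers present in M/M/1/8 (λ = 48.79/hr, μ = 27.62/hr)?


ρ = 48.79/27.62 = 1.7665
L = ρ[1 − (K+1)ρ^K + Kρ^(K+1)] / [(1−ρ)(1−ρ^(K+1))]
Numerator: 1.7665·(1 − 9·94.810656 + 8·167.480518) = 861.241078
Denominator: (-0.7665)·(-166.480518) = 127.602917
L = 861.241078/127.602917 = 6.7494

Final: 6.7494


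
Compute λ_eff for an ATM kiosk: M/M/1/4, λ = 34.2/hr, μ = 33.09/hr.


ρ = 1.0335; P_K = (1−ρ)ρ^4/(1−ρ^5) = 0.213411
λ_eff = λ(1 − P_K) = 34.2·(1 − 0.213411) = 34.2·0.786589 = 26.9014 /hr

Final: 26.9014 /hr


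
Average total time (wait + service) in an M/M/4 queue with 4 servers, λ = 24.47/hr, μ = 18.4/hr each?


a = 1.3299; ρ = 0.3325; P₀ = 0.263057
Lq = P₀·a^c·ρ/(c!(1−ρ)²) = 0.02558
Wq = Lq/λ = 0.02558/24.47 = 0.001045 hr
W = Wq + 1/μ = 0.001045 + 0.05435 = 0.05539 hr

Final: 0.05539 hr


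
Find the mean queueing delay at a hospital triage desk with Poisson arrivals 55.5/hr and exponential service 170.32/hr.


ρ = 55.5/170.32 = 0.3259
Wq = ρ/(μ−λ) = 0.3259/(170.32 − 55.5) = 0.3259/114.82 = 0.002838 hr

Final: 0.002838 hr


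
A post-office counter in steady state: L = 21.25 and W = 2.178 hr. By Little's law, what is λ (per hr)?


λ = L/W = 21.25/2.178 = 9.7567 /hr

Final: 9.7567 /hr


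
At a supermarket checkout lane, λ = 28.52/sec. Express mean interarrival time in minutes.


Mean interarrival time = 1/λ = 1/28.52 second = 0.03506 second
In minutes: 0.03506 × 0.0166667 = 0.0005844 min

Final: 0.0005844 min


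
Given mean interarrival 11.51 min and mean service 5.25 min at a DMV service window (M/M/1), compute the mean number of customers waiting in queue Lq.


λ = 60/11.51 = 5.2129 /hr
μ = 60/5.25 = 11.4286 /hr
ρ = λ/μ = 5.2129/11.4286 = 0.4561
Lq = ρ²/(1−ρ) = 0.2081/0.5439 = 0.3825

Final: 0.3825


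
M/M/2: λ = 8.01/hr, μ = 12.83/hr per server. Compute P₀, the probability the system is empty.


a = λ/μ = 8.01/12.83 = 0.6243; ρ = a/c = 0.3122
Σ_{k=0}^{1} a^k/k! (terms k=0..1) = 1.00000 + 0.62432 = 1.62432
Tail: a^2/(2!(1−ρ)) = 0.38977/(2·0.6878) = 0.28333
P₀ = 1/(1.62432 + 0.28333) = 1/1.90765 = 0.524206

Final: 0.524206


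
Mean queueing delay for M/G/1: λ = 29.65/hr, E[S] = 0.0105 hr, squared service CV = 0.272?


ρ = λ·E[S] = 29.65·0.0105 = 0.3113
E[S²] = E[S]²(1+C_s²) = 0.0105²·(1+0.272) = 0.0001402
Wq = λ·E[S²]/(2(1−ρ)) = 29.65·0.0001402/(2·0.6887) = 0.003019 hr

Final: 0.003019 hr


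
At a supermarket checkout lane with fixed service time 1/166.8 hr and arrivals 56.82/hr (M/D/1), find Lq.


ρ = 56.82/166.8 = 0.3406
M/D/1: Lq = ρ²/(2(1−ρ)) = 0.1160/(2·0.6594) = 0.08800

Final: 0.08800


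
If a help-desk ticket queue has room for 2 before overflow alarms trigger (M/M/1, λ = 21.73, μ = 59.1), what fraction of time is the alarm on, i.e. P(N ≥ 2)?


ρ = 21.73/59.1 = 0.3677
P(N ≥ n) = ρ^n = 0.3677^2 = 0.135190

Final: 0.135190


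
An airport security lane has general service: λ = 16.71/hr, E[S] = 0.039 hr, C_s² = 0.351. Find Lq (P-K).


ρ = λ·E[S] = 16.71·0.039 = 0.6517
Lq = ρ²(1+C_s²)/(2(1−ρ)) = 0.4247·(1+0.351)/(2·0.3483)
= 0.4247·1.3510/0.6966 = 0.82365

Final: 0.82365


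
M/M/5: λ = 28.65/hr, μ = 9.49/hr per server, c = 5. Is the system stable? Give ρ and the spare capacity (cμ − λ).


Total capacity cμ = 5·9.49 = 47.45/hr
ρ = λ/(cμ) = 28.65/47.45 = 0.6038
Stable ⇔ ρ < 1: YES
Spare capacity = cμ − λ = 47.45 − 28.65 = 18.80/hr

Final: ρ = 0.6038; stable; margin = 18.80/hr


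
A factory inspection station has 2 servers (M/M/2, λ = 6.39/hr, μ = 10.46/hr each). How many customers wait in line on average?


a = λ/μ = 0.6109; ρ = a/2 = 0.3054
P₀ = 0.532040
Lq = P₀·a^c·ρ / (c!·(1−ρ)²) = 0.532040·0.37320·0.3054/(2·0.48240)
= 0.06286

Final: 0.06286


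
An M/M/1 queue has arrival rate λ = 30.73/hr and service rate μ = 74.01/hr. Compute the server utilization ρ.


ρ = λ/μ = 30.73/74.01 = 0.4152

Final: 0.4152


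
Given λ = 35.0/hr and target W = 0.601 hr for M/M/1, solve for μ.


W = 1/(μ−λ) ⇒ μ − λ = 1/W = 1/0.601 = 1.6639
μ = λ + 1/W = 35.0 + 1.6639 = 36.6639 per hr

Final: 36.6639 /hr


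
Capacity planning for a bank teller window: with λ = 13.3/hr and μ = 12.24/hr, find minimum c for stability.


Stability requires cμ > λ ⇔ c > λ/μ.
λ/μ = 13.3/12.24 = 1.0866
Minimum integer c = ⌊1.0866⌋ + 1 = 2
Check: 2·12.24 = 24.48 > 13.3, while 1·12.24 = 12.24 ≤ 13.3

Final: 2 servers


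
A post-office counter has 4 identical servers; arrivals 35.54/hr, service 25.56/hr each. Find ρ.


ρ = λ/(cμ) = 35.54/(4·25.56) = 35.54/102.24 = 0.3476

Final: 0.3476


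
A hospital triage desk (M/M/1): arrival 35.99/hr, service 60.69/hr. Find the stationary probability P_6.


ρ = 35.99/60.69 = 0.5930
P_n = (1−ρ)·ρ^n = (1 − 0.5930)·0.5930^6 = 0.4070·0.043490 = 0.017700

Final: 0.017700


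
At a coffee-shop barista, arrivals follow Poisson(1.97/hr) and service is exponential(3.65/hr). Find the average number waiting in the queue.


ρ = 1.97/3.65 = 0.5397
Lq = ρ²/(1−ρ) = 0.2913/0.4603 = 0.6329

Final: 0.6329


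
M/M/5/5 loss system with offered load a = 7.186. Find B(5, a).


B(c,a) = (a^c/c!) / Σ_{k=0}^{c} a^k/k!
a^5/5! = 159.681579
Σ terms (k=0..5): 1.00000 + 7.18600 + 25.81930 + 61.84583 + 111.10602 + 159.68158 = 366.638727
B = 159.681579/366.638727 = 0.435528

Final: 0.435528


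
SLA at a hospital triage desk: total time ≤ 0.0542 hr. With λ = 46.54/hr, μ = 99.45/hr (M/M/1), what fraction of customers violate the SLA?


W ~ Exponential(μ−λ) for M/M/1.
μ − λ = 99.45 − 46.54 = 52.9100
P(W > t) = e^{−(μ−λ)t} = e^{−2.8677} = 0.056828

Final: 0.056828


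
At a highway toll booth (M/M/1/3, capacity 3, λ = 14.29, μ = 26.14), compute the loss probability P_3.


ρ = λ/μ = 14.29/26.14 = 0.5467
P_K = (1−ρ)ρ^K/(1−ρ^(K+1)) = (0.4533·0.163373)/(1 − 0.089311)
= 0.074062/0.910689 = 0.081325

Final: 0.081325


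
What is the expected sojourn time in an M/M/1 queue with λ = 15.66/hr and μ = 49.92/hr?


W = 1/(μ−λ) = 1/(49.92 − 15.66) = 1/34.26 = 0.02919 hr

Final: 0.02919 hr


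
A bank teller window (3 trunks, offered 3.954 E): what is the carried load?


B(3,3.954) = 0.446516 (Erlang-B)
Carried load = a(1 − B) = 3.954·(1 − 0.446516) = 3.954·0.553484 = 2.1885 E

Final: 2.1885 Erlangs


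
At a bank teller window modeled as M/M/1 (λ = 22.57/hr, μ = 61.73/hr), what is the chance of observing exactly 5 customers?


ρ = 22.57/61.73 = 0.3656
P_n = (1−ρ)·ρ^n = (1 − 0.3656)·0.3656^5 = 0.6344·0.006534 = 0.004145

Final: 0.004145


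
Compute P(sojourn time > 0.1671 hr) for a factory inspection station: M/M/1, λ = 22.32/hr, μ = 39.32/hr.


W ~ Exponential(μ−λ) for M/M/1.
μ − λ = 39.32 − 22.32 = 17.0000
P(W > t) = e^{−(μ−λ)t} = e^{−2.8407} = 0.058385

Final: 0.058385


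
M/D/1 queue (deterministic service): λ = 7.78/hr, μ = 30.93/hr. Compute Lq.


ρ = 7.78/30.93 = 0.2515
M/D/1: Lq = ρ²/(2(1−ρ)) = 0.06327/(2·0.7485) = 0.04227

Final: 0.04227


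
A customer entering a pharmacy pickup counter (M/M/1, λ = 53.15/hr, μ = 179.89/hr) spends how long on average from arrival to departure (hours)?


W = 1/(μ−λ) = 1/(179.89 − 53.15) = 1/126.74 = 0.007890 hr

Final: 0.007890 hr


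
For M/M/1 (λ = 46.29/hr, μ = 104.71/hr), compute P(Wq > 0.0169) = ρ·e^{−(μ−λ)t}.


ρ = 46.29/104.71 = 0.4421
P(Wq > t) = ρ·e^{−(μ−λ)t} = 0.4421·e^{−0.9873}
= 0.4421·0.372582 = 0.164710

Final: 0.164710


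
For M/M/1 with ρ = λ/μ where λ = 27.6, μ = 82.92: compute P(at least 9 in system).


ρ = 27.6/82.92 = 0.3329
P(N ≥ n) = ρ^n = 0.3329^9 = 0.00005015

Final: 0.00005015


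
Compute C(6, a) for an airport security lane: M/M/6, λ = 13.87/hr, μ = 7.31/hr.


a = λ/μ = 1.8974; ρ = a/6 = 0.3162
P₀ = 0.149797 (from M/M/c formula)
C(c,a) = [a^c/(c!(1−ρ))]·P₀ = [46.66105/(720·0.6838)]·0.149797
= 0.09478·0.149797 = 0.014198

Final: 0.014198


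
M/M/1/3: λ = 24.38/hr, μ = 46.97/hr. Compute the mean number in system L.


ρ = 24.38/46.97 = 0.5191
L = ρ[1 − (K+1)ρ^K + Kρ^(K+1)] / [(1−ρ)(1−ρ^(K+1))]
Numerator: 0.5191·(1 − 4·0.139843 + 3·0.072586) = 0.341739
Denominator: (0.4809)·(0.927414) = 0.446035
L = 0.341739/0.446035 = 0.7662

Final: 0.7662


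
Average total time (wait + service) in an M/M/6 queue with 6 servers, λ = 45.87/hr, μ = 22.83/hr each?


a = 2.0092; ρ = 0.3349; P₀ = 0.133892
Lq = P₀·a^c·ρ/(c!(1−ρ)²) = 0.009260
Wq = Lq/λ = 0.009260/45.87 = 0.0002019 hr
W = Wq + 1/μ = 0.0002019 + 0.04380 = 0.04400 hr

Final: 0.04400 hr


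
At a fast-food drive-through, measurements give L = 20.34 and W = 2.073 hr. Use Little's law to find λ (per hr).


λ = L/W = 20.34/2.073 = 9.8119 /hr

Final: 9.8119 /hr


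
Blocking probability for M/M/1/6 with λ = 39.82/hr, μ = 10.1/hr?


ρ = λ/μ = 39.82/10.1 = 3.9426
P_K = (1−ρ)ρ^K/(1−ρ^(K+1)) = (-2.9426·3755.599663)/(1 − 14806.730554)
= -11051.130890/-14805.730554 = 0.746409

Final: 0.746409


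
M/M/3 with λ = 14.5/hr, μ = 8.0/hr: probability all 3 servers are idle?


a = λ/μ = 14.5/8.0 = 1.8125; ρ = a/c = 0.6042
Σ_{k=0}^{2} a^k/k! (terms k=0..2) = 1.00000 + 1.81250 + 1.64258 = 4.45508
Tail: a^3/(3!(1−ρ)) = 5.95435/(6·0.3958) = 2.50709
P₀ = 1/(4.45508 + 2.50709) = 1/6.96217 = 0.143633

Final: 0.143633


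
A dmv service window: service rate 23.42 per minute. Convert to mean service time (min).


Mean service time = 1/μ = 1/23.42 minute = 0.04270 minute
In minutes: 0.04270 × 1 = 0.04270 min

Final: 0.04270 min


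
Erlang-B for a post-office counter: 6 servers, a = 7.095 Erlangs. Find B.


B(c,a) = (a^c/c!) / Σ_{k=0}^{c} a^k/k!
a^6/6! = 177.166621
Σ terms (k=0..6): 1.00000 + 7.09500 + 25.16951 + 59.52590 + 105.58406 + 149.82378 + 177.16662 = 525.364872
B = 177.166621/525.364872 = 0.337226

Final: 0.337226


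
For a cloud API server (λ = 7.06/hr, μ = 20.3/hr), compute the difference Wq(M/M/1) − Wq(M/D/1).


ρ = 7.06/20.3 = 0.3478
Wq(M/M/1) = ρ/(μ−λ) = 0.3478/13.24 = 0.02627 hr
Wq(M/D/1) = ρ/(2(μ−λ)) = 0.01313 hr
Savings = 0.02627 − 0.01313 = 0.01313 hr

Final: 0.01313 hr


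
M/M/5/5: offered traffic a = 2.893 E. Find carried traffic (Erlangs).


B(5,2.893) = 0.100997 (Erlang-B)
Carried load = a(1 − B) = 2.893·(1 − 0.100997) = 2.893·0.899003 = 2.6008 E

Final: 2.6008 Erlangs


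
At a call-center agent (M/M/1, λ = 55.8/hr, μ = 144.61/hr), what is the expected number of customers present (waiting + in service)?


ρ = λ/μ = 55.8/144.61 = 0.3859
L = ρ/(1−ρ) = 0.3859/(1 − 0.3859) = 0.3859/0.6141 = 0.6283

Final: 0.6283


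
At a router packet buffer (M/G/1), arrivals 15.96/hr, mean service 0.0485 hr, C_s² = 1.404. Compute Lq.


ρ = λ·E[S] = 15.96·0.0485 = 0.7741
Lq = ρ²(1+C_s²)/(2(1−ρ)) = 0.5992·(1+1.404)/(2·0.2259)
= 0.5992·2.4040/0.4519 = 3.18758

Final: 3.18758


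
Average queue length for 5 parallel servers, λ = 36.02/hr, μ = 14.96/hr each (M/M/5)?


a = λ/μ = 2.4078; ρ = a/5 = 0.4816
P₀ = 0.088231
Lq = P₀·a^c·ρ / (c!·(1−ρ)²) = 0.088231·80.92088·0.4816/(120·0.26879)
= 0.10659

Final: 0.10659


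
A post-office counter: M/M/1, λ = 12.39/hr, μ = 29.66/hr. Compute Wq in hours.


ρ = 12.39/29.66 = 0.4177
Wq = ρ/(μ−λ) = 0.4177/(29.66 − 12.39) = 0.4177/17.27 = 0.02419 hr

Final: 0.02419 hr


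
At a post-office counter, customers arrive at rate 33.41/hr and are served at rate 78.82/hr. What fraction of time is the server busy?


ρ = λ/μ = 33.41/78.82 = 0.4239

Final: 0.4239


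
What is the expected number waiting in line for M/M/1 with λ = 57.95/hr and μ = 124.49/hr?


ρ = 57.95/124.49 = 0.4655
Lq = ρ²/(1−ρ) = 0.2167/0.5345 = 0.4054

Final: 0.4054


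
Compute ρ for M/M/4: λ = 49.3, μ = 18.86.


ρ = λ/(cμ) = 49.3/(4·18.86) = 49.3/75.44 = 0.6535

Final: 0.6535


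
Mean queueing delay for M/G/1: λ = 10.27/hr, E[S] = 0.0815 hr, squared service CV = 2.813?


ρ = λ·E[S] = 10.27·0.0815 = 0.8370
E[S²] = E[S]²(1+C_s²) = 0.0815²·(1+2.813) = 0.025327
Wq = λ·E[S²]/(2(1−ρ)) = 10.27·0.025327/(2·0.1630) = 0.79790 hr

Final: 0.79790 hr


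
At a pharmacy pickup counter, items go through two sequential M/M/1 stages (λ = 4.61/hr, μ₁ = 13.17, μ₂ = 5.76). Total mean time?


Each node sees arrival rate λ = 4.61/hr (tandem ⇒ throughput preserved).
W₁ = 1/(μ₁−λ) = 1/(13.17−4.61) = 0.11682 hr
W₂ = 1/(μ₂−λ) = 1/(5.76−4.61) = 0.86957 hr
W_total = W₁ + W₂ = 0.11682 + 0.86957 = 0.98639 hr

Final: 0.98639 hr


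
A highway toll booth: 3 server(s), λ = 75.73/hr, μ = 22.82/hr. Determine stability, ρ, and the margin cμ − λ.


Total capacity cμ = 3·22.82 = 68.46/hr
ρ = λ/(cμ) = 75.73/68.46 = 1.1062
Stable ⇔ ρ < 1: NO
Spare capacity = cμ − λ = 68.46 − 75.73 = -7.27/hr

Final: ρ = 1.1062; unstable; margin = -7.27/hr


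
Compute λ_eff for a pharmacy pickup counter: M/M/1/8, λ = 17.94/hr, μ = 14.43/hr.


ρ = 1.2432; P_K = (1−ρ)ρ^8/(1−ρ^9) = 0.227748
λ_eff = λ(1 − P_K) = 17.94·(1 − 0.227748) = 17.94·0.772252 = 13.8542 /hr

Final: 13.8542 /hr


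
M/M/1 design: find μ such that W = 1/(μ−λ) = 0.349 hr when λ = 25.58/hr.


W = 1/(μ−λ) ⇒ μ − λ = 1/W = 1/0.349 = 2.8653
μ = λ + 1/W = 25.58 + 2.8653 = 28.4453 per hr

Final: 28.4453 /hr


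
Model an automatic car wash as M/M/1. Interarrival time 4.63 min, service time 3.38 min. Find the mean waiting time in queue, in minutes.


λ = 60/4.63 = 12.9590 /hr
μ = 60/3.38 = 17.7515 /hr
ρ = λ/μ = 12.9590/17.7515 = 0.7300
Wq = ρ/(μ−λ) = 0.7300/(17.7515−12.9590) = 0.15233 hr
In minutes: 0.15233·60 = 9.140 min

Final: 9.140 min


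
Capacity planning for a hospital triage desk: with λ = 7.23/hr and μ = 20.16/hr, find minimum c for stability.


Stability requires cμ > λ ⇔ c > λ/μ.
λ/μ = 7.23/20.16 = 0.3586
Minimum integer c = ⌊0.3586⌋ + 1 = 1
Check: 1·20.16 = 20.16 > 7.23, while 0·20.16 = 0.00 ≤ 7.23

Final: 1 servers


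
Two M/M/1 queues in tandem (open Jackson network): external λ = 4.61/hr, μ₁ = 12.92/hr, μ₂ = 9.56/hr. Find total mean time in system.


Each node sees arrival rate λ = 4.61/hr (tandem ⇒ throughput preserved).
W₁ = 1/(μ₁−λ) = 1/(12.92−4.61) = 0.12034 hr
W₂ = 1/(μ₂−λ) = 1/(9.56−4.61) = 0.20202 hr
W_total = W₁ + W₂ = 0.12034 + 0.20202 = 0.32236 hr

Final: 0.32236 hr


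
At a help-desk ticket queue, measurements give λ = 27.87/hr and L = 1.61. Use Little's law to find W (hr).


W = L/λ = 1.61/27.87 = 0.05777 hr

Final: 0.05777 hr


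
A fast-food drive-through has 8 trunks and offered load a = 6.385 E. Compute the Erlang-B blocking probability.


B(c,a) = (a^c/c!) / Σ_{k=0}^{c} a^k/k!
a^8/8! = 68.512007
Σ terms (k=0..8): 1.00000 + 6.38500 + 20.38411 + 43.38419 + 69.25201 + 88.43481 + 94.10938 + 85.84120 + 68.51201 = 477.302705
B = 68.512007/477.302705 = 0.143540

Final: 0.143540


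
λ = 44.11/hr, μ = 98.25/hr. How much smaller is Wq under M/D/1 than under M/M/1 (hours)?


ρ = 44.11/98.25 = 0.4490
Wq(M/M/1) = ρ/(μ−λ) = 0.4490/54.14 = 0.008293 hr
Wq(M/D/1) = ρ/(2(μ−λ)) = 0.004146 hr
Savings = 0.008293 − 0.004146 = 0.004146 hr

Final: 0.004146 hr


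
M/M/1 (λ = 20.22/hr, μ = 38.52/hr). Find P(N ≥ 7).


ρ = 20.22/38.52 = 0.5249
P(N ≥ n) = ρ^n = 0.5249^7 = 0.010982

Final: 0.010982


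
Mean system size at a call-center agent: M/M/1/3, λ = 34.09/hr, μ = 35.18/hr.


ρ = 34.09/35.18 = 0.9690
L = ρ[1 − (K+1)ρ^K + Kρ^(K+1)] / [(1−ρ)(1−ρ^(K+1))]
Numerator: 0.9690·(1 − 4·0.909900 + 3·0.881708) = 0.005354
Denominator: (0.03098)·(0.118292) = 0.003665
L = 0.005354/0.003665 = 1.4607

Final: 1.4607


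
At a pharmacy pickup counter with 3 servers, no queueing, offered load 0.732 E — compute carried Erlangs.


B(3,0.732) = 0.031652 (Erlang-B)
Carried load = a(1 − B) = 0.732·(1 − 0.031652) = 0.732·0.968348 = 0.7088 E

Final: 0.7088 Erlangs


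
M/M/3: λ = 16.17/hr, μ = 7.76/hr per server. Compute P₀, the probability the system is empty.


a = λ/μ = 16.17/7.76 = 2.0838; ρ = a/c = 0.6946
Σ_{k=0}^{2} a^k/k! (terms k=0..2) = 1.00000 + 2.08376 + 2.17103 = 5.25480
Tail: a^3/(3!(1−ρ)) = 9.04784/(6·0.3054) = 4.93750
P₀ = 1/(5.25480 + 4.93750) = 1/10.19230 = 0.098113

Final: 0.098113


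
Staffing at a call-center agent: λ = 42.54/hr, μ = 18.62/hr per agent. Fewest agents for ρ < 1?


Stability requires cμ > λ ⇔ c > λ/μ.
λ/μ = 42.54/18.62 = 2.2846
Minimum integer c = ⌊2.2846⌋ + 1 = 3
Check: 3·18.62 = 55.86 > 42.54, while 2·18.62 = 37.24 ≤ 42.54

Final: 3 servers


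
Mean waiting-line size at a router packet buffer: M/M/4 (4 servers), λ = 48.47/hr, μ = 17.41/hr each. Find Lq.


a = λ/μ = 2.7840; ρ = a/4 = 0.6960
P₀ = 0.051308
Lq = P₀·a^c·ρ / (c!·(1−ρ)²) = 0.051308·60.07544·0.6960/(24·0.09241)
= 0.96730

Final: 0.96730


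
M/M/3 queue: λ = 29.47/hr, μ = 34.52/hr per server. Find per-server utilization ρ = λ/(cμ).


ρ = λ/(cμ) = 29.47/(3·34.52) = 29.47/103.56 = 0.2846

Final: 0.2846


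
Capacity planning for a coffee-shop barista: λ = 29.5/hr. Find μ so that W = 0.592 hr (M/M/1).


W = 1/(μ−λ) ⇒ μ − λ = 1/W = 1/0.592 = 1.6892
μ = λ + 1/W = 29.5 + 1.6892 = 31.1892 per hr

Final: 31.1892 /hr


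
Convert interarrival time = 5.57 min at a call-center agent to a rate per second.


λ = 1/(interarrival time) in consistent units.
1 second = 0.0166667 min, so λ = 0.0166667/5.57 = 0.002992 per second

Final: 0.002992 /sec


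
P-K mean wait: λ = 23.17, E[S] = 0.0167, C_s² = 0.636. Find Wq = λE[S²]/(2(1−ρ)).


ρ = λ·E[S] = 23.17·0.0167 = 0.3869
E[S²] = E[S]²(1+C_s²) = 0.0167²·(1+0.636) = 0.0004563
Wq = λ·E[S²]/(2(1−ρ)) = 23.17·0.0004563/(2·0.6131) = 0.008622 hr

Final: 0.008622 hr


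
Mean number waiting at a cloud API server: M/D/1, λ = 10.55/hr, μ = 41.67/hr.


ρ = 10.55/41.67 = 0.2532
M/D/1: Lq = ρ²/(2(1−ρ)) = 0.06410/(2·0.7468) = 0.04292

Final: 0.04292


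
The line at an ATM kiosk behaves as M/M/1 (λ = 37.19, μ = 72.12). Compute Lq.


ρ = 37.19/72.12 = 0.5157
Lq = ρ²/(1−ρ) = 0.2659/0.4843 = 0.5490

Final: 0.5490


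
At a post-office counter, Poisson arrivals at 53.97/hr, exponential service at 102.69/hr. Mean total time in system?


W = 1/(μ−λ) = 1/(102.69 − 53.97) = 1/48.72 = 0.02053 hr

Final: 0.02053 hr


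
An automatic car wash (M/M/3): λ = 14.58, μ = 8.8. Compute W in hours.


a = 1.6568; ρ = 0.5523; P₀ = 0.174753
Lq = P₀·a^c·ρ/(c!(1−ρ)²) = 0.36494
Wq = Lq/λ = 0.36494/14.58 = 0.02503 hr
W = Wq + 1/μ = 0.02503 + 0.11364 = 0.13867 hr

Final: 0.13867 hr


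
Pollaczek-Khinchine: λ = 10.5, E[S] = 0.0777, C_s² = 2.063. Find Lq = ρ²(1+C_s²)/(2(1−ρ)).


ρ = λ·E[S] = 10.5·0.0777 = 0.8159
Lq = ρ²(1+C_s²)/(2(1−ρ)) = 0.6656·(1+2.063)/(2·0.1841)
= 0.6656·3.0630/0.3683 = 5.53562

Final: 5.53562


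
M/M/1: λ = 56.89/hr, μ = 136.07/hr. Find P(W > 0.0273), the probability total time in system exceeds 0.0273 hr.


W ~ Exponential(μ−λ) for M/M/1.
μ − λ = 136.07 − 56.89 = 79.1800
P(W > t) = e^{−(μ−λ)t} = e^{−2.1616} = 0.115139

Final: 0.115139


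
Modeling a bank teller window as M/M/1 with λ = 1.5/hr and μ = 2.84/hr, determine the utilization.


ρ = λ/μ = 1.5/2.84 = 0.5282

Final: 0.5282


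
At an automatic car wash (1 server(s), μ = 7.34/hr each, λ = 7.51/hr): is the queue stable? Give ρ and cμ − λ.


Total capacity cμ = 1·7.34 = 7.34/hr
ρ = λ/(cμ) = 7.51/7.34 = 1.0232
Stable ⇔ ρ < 1: NO
Spare capacity = cμ − λ = 7.34 − 7.51 = -0.17/hr

Final: ρ = 1.0232; unstable; margin = -0.17/hr


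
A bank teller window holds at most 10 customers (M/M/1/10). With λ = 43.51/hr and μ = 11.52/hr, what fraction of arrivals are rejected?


ρ = λ/μ = 43.51/11.52 = 3.7769
P_K = (1−ρ)ρ^K/(1−ρ^(K+1)) = (-2.7769·590698.736703)/(1 − 2231015.801557)
= -1640317.064854/-2231014.801557 = 0.735234

Final: 0.735234


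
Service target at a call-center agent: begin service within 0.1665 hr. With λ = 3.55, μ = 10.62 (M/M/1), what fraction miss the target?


ρ = 3.55/10.62 = 0.3343
P(Wq > t) = ρ·e^{−(μ−λ)t} = 0.3343·e^{−1.1772}
= 0.3343·0.308154 = 0.103008

Final: 0.103008


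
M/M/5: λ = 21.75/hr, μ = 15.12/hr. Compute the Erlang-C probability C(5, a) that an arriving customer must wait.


a = λ/μ = 1.4385; ρ = a/5 = 0.2877
P₀ = 0.236984 (from M/M/c formula)
C(c,a) = [a^c/(c!(1−ρ))]·P₀ = [6.15938/(120·0.7123)]·0.236984
= 0.07206·0.236984 = 0.017077

Final: 0.017077


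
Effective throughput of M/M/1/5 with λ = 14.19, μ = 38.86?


ρ = 0.3652; P_K = (1−ρ)ρ^5/(1−ρ^6) = 0.004131
λ_eff = λ(1 − P_K) = 14.19·(1 − 0.004131) = 14.19·0.995869 = 14.1314 /hr

Final: 14.1314 /hr


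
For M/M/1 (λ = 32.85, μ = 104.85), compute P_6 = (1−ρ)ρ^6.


ρ = 32.85/104.85 = 0.3133
P_n = (1−ρ)·ρ^n = (1 − 0.3133)·0.3133^6 = 0.6867·0.0009458 = 0.0006495

Final: 0.0006495


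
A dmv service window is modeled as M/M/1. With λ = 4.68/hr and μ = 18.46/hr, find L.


ρ = λ/μ = 4.68/18.46 = 0.2535
L = ρ/(1−ρ) = 0.2535/(1 − 0.2535) = 0.2535/0.7465 = 0.3396

Final: 0.3396


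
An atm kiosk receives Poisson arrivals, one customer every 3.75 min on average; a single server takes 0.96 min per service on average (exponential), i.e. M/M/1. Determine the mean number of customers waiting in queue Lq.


λ = 60/3.75 = 16.0000 /hr
μ = 60/0.96 = 62.5000 /hr
ρ = λ/μ = 16.0000/62.5000 = 0.2560
Lq = ρ²/(1−ρ) = 0.06554/0.7440 = 0.08809

Final: 0.08809


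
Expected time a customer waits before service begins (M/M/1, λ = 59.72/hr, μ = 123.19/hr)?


ρ = 59.72/123.19 = 0.4848
Wq = ρ/(μ−λ) = 0.4848/(123.19 − 59.72) = 0.4848/63.47 = 0.007638 hr

Final: 0.007638 hr


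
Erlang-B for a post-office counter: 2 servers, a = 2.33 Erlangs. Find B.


B(c,a) = (a^c/c!) / Σ_{k=0}^{c} a^k/k!
a^2/2! = 2.714450
Σ terms (k=0..2): 1.00000 + 2.33000 + 2.71445 = 6.044450
B = 2.714450/6.044450 = 0.449081

Final: 0.449081
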